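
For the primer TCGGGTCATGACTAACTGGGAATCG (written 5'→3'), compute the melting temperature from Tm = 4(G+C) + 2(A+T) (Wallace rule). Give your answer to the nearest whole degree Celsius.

Base counts: A=6, T=6, G=8, C=5 (length 25).
Tm = 2·(6+6) + 4·(8+5) = 2·12 + 4·13 = 24 + 52 = 76°C.

76°C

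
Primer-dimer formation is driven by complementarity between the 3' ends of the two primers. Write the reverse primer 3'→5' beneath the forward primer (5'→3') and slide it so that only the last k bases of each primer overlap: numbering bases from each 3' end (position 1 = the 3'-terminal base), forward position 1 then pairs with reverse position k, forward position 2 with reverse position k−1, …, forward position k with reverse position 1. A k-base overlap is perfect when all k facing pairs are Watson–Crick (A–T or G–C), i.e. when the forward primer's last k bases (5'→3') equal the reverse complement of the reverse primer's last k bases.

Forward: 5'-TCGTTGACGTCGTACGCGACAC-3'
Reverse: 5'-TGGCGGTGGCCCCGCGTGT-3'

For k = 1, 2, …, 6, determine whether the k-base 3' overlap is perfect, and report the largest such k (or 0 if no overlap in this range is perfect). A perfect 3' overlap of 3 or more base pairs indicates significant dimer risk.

Last 6 bases (5'→3') — forward …CGACAC, reverse …GCGTGT.
Reverse complement of the reverse primer's last 6 bases: ACACGC; its first k bases are the reverse complement of the reverse primer's last k bases, so a perfect k-base overlap needs the forward primer's last k bases to equal them.
Comparing (forward last k vs required): k=1: C vs A ✗; k=2: AC vs AC ✓; k=3: CAC vs ACA ✗; k=4: ACAC vs ACAC ✓; k=5: GACAC vs ACACG ✗; k=6: CGACAC vs ACACGC ✗.
Perfect overlaps at k = 2, 4; the largest is 4.

Longest perfect overlap: 4 complementary base pairs; significant dimer risk (threshold 3).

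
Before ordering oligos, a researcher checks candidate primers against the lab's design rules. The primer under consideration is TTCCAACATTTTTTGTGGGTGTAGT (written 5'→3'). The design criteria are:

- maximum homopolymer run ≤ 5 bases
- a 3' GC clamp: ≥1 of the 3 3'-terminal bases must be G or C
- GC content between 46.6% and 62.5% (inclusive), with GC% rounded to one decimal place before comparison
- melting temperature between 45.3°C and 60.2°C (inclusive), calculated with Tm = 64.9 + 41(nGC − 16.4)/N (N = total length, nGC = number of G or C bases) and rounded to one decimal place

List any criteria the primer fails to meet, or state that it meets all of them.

Fails: homopolymer run, GC content.

Base counts: A=4, T=12, G=6, C=3 (length 25).
homopolymer run: longest run = 6, exceeds 5 ✗
GC clamp: 3' end AGT has 1 G/C ✓
GC content: GC 9/25 = 36.0%, outside 46.6–62.5% ✗
Tm: Tm = 64.9 + 41·(9 − 16.4)/25 = 52.8°C ✓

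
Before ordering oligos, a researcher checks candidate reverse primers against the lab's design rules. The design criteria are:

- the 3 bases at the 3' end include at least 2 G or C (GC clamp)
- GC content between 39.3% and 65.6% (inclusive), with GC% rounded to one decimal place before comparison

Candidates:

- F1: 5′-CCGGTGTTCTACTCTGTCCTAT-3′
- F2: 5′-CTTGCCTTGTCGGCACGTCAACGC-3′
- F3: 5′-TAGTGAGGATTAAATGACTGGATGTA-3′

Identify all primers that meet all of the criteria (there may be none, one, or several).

F2 only.

F1 (22 nt, A=2 T=9 G=4 C=7): 3' end TAT has 0 G/C, need ≥2 ✗; GC 11/22 = 50.0% ✓ — fails.
F2 (24 nt, A=3 T=6 G=6 C=9): 3' end CGC has 3 G/C ✓; GC 15/24 = 62.5% ✓ — passes.
F3 (26 nt, A=9 T=8 G=8 C=1): 3' end GTA has 1 G/C, need ≥2 ✗; GC 9/26 = 34.6%, outside 39.3–65.6% ✗ — fails.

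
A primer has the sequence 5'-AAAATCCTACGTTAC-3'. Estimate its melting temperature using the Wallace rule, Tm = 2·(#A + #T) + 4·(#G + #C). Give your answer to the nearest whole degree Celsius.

Base counts: A=6, T=4, G=1, C=4 (length 15).
Tm = 2·(6+4) + 4·(1+4) = 2·10 + 4·5 = 20 + 20 = 40°C.

40°C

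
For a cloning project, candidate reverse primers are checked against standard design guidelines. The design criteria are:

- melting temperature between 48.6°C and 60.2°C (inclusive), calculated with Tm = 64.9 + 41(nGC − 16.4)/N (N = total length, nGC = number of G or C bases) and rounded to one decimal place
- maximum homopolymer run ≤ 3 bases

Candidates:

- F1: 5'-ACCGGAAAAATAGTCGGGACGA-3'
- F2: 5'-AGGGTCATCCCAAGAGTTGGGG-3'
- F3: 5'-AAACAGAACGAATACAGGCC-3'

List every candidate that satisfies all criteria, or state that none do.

F3 only.

F1 (22 nt, A=9 T=2 G=7 C=4): Tm = 64.9 + 41·(11 − 16.4)/22 = 54.8°C ✓; longest run = 5, exceeds 3 ✗ — fails.
F2 (22 nt, A=5 T=4 G=9 C=4): Tm = 64.9 + 41·(13 − 16.4)/22 = 58.6°C ✓; longest run = 4, exceeds 3 ✗ — fails.
F3 (20 nt, A=10 T=1 G=4 C=5): Tm = 64.9 + 41·(9 − 16.4)/20 = 49.7°C ✓; longest run = 3 ✓ — passes.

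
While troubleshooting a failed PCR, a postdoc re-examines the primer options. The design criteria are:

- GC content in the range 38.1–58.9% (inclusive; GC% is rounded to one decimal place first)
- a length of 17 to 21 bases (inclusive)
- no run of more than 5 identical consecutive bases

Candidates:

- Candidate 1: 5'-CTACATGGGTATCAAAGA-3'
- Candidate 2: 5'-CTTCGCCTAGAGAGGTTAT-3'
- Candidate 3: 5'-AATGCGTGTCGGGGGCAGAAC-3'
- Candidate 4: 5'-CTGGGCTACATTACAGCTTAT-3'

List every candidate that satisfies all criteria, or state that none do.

Candidate 1, Candidate 2 and Candidate 4.

Candidate 1 (18 nt, A=7 T=4 G=4 C=3): GC 7/18 = 38.9% ✓; length 18 ✓; longest run = 3 ✓ — passes.
Candidate 2 (19 nt, A=4 T=6 G=5 C=4): GC 9/19 = 47.4% ✓; length 19 ✓; longest run = 2 ✓ — passes.
Candidate 3 (21 nt, A=5 T=3 G=9 C=4): GC 13/21 = 61.9%, outside 38.1–58.9% ✗; length 21 ✓; longest run = 5 ✓ — fails.
Candidate 4 (21 nt, A=5 T=7 G=4 C=5): GC 9/21 = 42.9% ✓; length 21 ✓; longest run = 3 ✓ — passes.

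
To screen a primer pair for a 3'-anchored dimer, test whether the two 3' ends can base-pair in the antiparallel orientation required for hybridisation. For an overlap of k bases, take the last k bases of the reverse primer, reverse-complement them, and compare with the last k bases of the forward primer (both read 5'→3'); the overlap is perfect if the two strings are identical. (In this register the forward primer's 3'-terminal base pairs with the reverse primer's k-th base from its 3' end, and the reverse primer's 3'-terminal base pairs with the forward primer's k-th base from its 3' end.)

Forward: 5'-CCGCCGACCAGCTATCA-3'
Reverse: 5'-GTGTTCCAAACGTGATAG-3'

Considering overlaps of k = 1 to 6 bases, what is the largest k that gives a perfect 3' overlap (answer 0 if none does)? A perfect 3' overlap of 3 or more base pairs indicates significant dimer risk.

Longest perfect overlap: 6 complementary base pairs; significant dimer risk (threshold 3).

Last 6 bases (5'→3') — forward …CTATCA, reverse …TGATAG.
Reverse complement of the reverse primer's last 6 bases: CTATCA; its first k bases are the reverse complement of the reverse primer's last k bases, so a perfect k-base overlap needs the forward primer's last k bases to equal them.
Comparing (forward last k vs required): k=1: A vs C ✗; k=2: CA vs CT ✗; k=3: TCA vs CTA ✗; k=4: ATCA vs CTAT ✗; k=5: TATCA vs CTATC ✗; k=6: CTATCA vs CTATCA ✓.
Only k = 6 is perfect, so the longest perfect 3' overlap is 6.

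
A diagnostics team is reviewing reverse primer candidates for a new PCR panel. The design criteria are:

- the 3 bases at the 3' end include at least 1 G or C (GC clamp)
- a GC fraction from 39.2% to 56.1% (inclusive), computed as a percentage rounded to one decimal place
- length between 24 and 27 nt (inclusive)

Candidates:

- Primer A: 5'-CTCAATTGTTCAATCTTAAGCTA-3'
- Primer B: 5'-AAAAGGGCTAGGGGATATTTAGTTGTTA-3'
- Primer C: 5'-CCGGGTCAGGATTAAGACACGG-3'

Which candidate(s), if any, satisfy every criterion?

Primer A (23 nt, A=7 T=9 G=2 C=5): 3' end CTA has 1 G/C ✓; GC 7/23 = 30.4%, outside 39.2–56.1% ✗; length 23, outside 24–27 ✗ — fails.
Primer B (28 nt, A=9 T=9 G=9 C=1): 3' end TTA has 0 G/C, need ≥1 ✗; GC 10/28 = 35.7%, outside 39.2–56.1% ✗; length 28, outside 24–27 ✗ — fails.
Primer C (22 nt, A=6 T=3 G=8 C=5): 3' end CGG has 3 G/C ✓; GC 13/22 = 59.1%, outside 39.2–56.1% ✗; length 22, outside 24–27 ✗ — fails.

None of the candidates satisfy all criteria.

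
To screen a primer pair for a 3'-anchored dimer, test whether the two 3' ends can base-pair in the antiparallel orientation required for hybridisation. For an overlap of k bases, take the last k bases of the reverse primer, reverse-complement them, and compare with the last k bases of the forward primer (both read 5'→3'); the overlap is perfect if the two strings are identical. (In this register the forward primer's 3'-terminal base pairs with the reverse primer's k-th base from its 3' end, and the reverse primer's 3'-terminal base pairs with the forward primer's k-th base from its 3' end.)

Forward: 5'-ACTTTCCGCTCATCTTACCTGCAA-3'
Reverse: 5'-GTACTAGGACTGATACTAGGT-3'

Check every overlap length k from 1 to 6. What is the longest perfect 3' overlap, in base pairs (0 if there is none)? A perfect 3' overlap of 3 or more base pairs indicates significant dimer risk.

Longest perfect overlap: 1 complementary base pair; below the dimer-risk threshold (threshold 3).

Last 6 bases (5'→3') — forward …CTGCAA, reverse …CTAGGT.
Reverse complement of the reverse primer's last 6 bases: ACCTAG; its first k bases are the reverse complement of the reverse primer's last k bases, so a perfect k-base overlap needs the forward primer's last k bases to equal them.
Comparing (forward last k vs required): k=1: A vs A ✓; k=2: AA vs AC ✗; k=3: CAA vs ACC ✗; k=4: GCAA vs ACCT ✗; k=5: TGCAA vs ACCTA ✗; k=6: CTGCAA vs ACCTAG ✗.
Only k = 1 is perfect, so the longest perfect 3' overlap is 1.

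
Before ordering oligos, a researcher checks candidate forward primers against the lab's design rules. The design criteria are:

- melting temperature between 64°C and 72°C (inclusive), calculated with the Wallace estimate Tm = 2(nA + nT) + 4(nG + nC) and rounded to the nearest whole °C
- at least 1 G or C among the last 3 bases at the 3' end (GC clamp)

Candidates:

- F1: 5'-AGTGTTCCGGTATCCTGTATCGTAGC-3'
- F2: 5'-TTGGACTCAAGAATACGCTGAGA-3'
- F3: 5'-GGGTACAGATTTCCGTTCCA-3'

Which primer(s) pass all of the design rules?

F2 only.

F1 (26 nt, A=4 T=9 G=7 C=6): Tm = 2·13 + 4·13 = 78°C, outside 64–72°C ✗; 3' end AGC has 2 G/C ✓ — fails.
F2 (23 nt, A=8 T=5 G=6 C=4): Tm = 2·13 + 4·10 = 66°C ✓; 3' end AGA has 1 G/C ✓ — passes.
F3 (20 nt, A=4 T=6 G=5 C=5): Tm = 2·10 + 4·10 = 60°C, outside 64–72°C ✗; 3' end CCA has 2 G/C ✓ — fails.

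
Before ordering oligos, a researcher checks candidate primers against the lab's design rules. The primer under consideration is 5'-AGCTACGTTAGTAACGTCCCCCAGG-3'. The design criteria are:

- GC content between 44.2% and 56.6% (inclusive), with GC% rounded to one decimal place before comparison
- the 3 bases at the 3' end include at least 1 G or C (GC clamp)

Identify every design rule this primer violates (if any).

Base counts: A=6, T=5, G=6, C=8 (length 25).
GC content: GC 14/25 = 56.0% ✓
GC clamp: 3' end AGG has 2 G/C ✓

Meets all criteria.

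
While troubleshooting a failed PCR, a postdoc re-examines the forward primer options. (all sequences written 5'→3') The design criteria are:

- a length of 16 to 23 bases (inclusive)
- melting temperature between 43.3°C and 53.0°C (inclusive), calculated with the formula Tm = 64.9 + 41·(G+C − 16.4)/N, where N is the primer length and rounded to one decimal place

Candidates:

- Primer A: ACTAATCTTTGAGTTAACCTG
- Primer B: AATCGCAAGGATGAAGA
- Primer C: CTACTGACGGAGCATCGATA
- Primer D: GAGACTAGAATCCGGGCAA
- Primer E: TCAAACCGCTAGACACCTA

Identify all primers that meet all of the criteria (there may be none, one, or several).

Primer A (21 nt, A=6 T=8 G=3 C=4): length 21 ✓; Tm = 64.9 + 41·(7 − 16.4)/21 = 46.5°C ✓ — passes.
Primer B (17 nt, A=8 T=2 G=5 C=2): length 17 ✓; Tm = 64.9 + 41·(7 − 16.4)/17 = 42.2°C, outside 43.3–53.0°C ✗ — fails.
Primer C (20 nt, A=6 T=4 G=5 C=5): length 20 ✓; Tm = 64.9 + 41·(10 − 16.4)/20 = 51.8°C ✓ — passes.
Primer D (19 nt, A=7 T=2 G=6 C=4): length 19 ✓; Tm = 64.9 + 41·(10 − 16.4)/19 = 51.1°C ✓ — passes.
Primer E (19 nt, A=7 T=3 G=2 C=7): length 19 ✓; Tm = 64.9 + 41·(9 − 16.4)/19 = 48.9°C ✓ — passes.

Primer A, Primer C, Primer D and Primer E.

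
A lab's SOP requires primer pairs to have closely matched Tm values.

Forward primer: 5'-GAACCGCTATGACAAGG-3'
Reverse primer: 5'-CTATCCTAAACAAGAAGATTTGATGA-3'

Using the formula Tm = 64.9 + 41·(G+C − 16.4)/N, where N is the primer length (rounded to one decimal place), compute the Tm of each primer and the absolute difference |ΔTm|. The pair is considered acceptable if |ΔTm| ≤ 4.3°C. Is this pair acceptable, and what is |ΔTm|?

|ΔTm| = 4.6°C; the pair is not acceptable.

Forward: G+C = 9, N = 17 → Tm = 64.9 + 41·(9 − 16.4)/17 = 47.1°C.
Reverse: G+C = 8, N = 26 → Tm = 64.9 + 41·(8 − 16.4)/26 = 51.7°C.
|ΔTm| = |47.1 − 51.7| = 4.6°C, > 4.3°C.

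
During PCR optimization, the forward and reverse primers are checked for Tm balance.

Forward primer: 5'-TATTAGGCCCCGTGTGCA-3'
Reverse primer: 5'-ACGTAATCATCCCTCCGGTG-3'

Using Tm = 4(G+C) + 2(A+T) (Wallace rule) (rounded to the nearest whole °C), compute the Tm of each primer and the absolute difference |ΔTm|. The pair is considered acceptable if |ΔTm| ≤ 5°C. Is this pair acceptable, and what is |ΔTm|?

Forward: A=3 T=5 G=5 C=5 → Tm = 2·8 + 4·10 = 56°C.
Reverse: A=4 T=5 G=4 C=7 → Tm = 2·9 + 4·11 = 62°C.
|ΔTm| = |56 − 62| = 6°C, > 5°C.

|ΔTm| = 6°C; the pair is not acceptable.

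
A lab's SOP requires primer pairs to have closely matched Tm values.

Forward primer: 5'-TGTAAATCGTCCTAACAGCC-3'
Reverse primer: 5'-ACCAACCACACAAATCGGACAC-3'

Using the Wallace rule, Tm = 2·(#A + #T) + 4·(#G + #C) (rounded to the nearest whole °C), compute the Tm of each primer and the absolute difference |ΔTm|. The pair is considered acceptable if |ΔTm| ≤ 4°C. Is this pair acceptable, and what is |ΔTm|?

Forward: A=6 T=5 G=3 C=6 → Tm = 2·11 + 4·9 = 58°C.
Reverse: A=10 T=1 G=2 C=9 → Tm = 2·11 + 4·11 = 66°C.
|ΔTm| = |58 − 66| = 8°C, > 4°C.

|ΔTm| = 8°C; the pair is not acceptable.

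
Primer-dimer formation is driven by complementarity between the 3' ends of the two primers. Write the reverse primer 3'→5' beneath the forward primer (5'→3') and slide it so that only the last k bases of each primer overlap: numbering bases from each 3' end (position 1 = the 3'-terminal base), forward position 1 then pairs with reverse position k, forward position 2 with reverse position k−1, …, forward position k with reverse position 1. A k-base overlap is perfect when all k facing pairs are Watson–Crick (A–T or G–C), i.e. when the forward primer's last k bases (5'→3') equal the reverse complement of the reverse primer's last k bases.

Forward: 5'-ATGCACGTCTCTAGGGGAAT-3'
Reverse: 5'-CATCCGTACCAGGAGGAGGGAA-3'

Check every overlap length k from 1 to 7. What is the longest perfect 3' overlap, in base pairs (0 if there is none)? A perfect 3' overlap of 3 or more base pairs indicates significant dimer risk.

Last 7 bases (5'→3') — forward …GGGGAAT, reverse …GAGGGAA.
Reverse complement of the reverse primer's last 7 bases: TTCCCTC; its first k bases are the reverse complement of the reverse primer's last k bases, so a perfect k-base overlap needs the forward primer's last k bases to equal them.
Comparing (forward last k vs required): k=1: T vs T ✓; k=2: AT vs TT ✗; k=3: AAT vs TTC ✗; k=4: GAAT vs TTCC ✗; k=5: GGAAT vs TTCCC ✗; k=6: GGGAAT vs TTCCCT ✗; k=7: GGGGAAT vs TTCCCTC ✗.
Only k = 1 is perfect, so the longest perfect 3' overlap is 1.

Longest perfect overlap: 1 complementary base pair; below the dimer-risk threshold (threshold 3).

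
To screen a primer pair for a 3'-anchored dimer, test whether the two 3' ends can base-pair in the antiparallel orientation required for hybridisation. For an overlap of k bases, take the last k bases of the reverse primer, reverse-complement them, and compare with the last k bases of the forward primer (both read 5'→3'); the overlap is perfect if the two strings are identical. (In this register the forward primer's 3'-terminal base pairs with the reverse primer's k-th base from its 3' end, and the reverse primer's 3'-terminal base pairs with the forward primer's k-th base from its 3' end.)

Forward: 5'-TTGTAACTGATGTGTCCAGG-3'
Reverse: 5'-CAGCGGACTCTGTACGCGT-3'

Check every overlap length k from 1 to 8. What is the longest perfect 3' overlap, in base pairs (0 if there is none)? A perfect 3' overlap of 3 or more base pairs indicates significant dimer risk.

Longest perfect overlap: 0 complementary base pairs; below the dimer-risk threshold (threshold 3).

Last 8 bases (5'→3') — forward …TGTCCAGG, reverse …GTACGCGT.
Reverse complement of the reverse primer's last 8 bases: ACGCGTAC; its first k bases are the reverse complement of the reverse primer's last k bases, so a perfect k-base overlap needs the forward primer's last k bases to equal them.
Comparing (forward last k vs required): k=1: G vs A ✗; k=2: GG vs AC ✗; k=3: AGG vs ACG ✗; k=4: CAGG vs ACGC ✗; k=5: CCAGG vs ACGCG ✗; k=6: TCCAGG vs ACGCGT ✗; k=7: GTCCAGG vs ACGCGTA ✗; k=8: TGTCCAGG vs ACGCGTAC ✗.
No overlap length from 1 to 8 is perfect, so the longest perfect 3' overlap is 0.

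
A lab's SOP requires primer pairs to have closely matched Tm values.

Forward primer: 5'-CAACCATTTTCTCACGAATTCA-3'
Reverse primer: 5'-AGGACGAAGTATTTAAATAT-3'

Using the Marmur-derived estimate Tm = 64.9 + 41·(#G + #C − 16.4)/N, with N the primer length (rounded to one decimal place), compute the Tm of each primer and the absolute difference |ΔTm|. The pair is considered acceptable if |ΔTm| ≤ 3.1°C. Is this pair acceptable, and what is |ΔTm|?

Forward: G+C = 8, N = 22 → Tm = 64.9 + 41·(8 − 16.4)/22 = 49.2°C.
Reverse: G+C = 5, N = 20 → Tm = 64.9 + 41·(5 − 16.4)/20 = 41.5°C.
|ΔTm| = |49.2 − 41.5| = 7.7°C, > 3.1°C.

|ΔTm| = 7.7°C; the pair is not acceptable.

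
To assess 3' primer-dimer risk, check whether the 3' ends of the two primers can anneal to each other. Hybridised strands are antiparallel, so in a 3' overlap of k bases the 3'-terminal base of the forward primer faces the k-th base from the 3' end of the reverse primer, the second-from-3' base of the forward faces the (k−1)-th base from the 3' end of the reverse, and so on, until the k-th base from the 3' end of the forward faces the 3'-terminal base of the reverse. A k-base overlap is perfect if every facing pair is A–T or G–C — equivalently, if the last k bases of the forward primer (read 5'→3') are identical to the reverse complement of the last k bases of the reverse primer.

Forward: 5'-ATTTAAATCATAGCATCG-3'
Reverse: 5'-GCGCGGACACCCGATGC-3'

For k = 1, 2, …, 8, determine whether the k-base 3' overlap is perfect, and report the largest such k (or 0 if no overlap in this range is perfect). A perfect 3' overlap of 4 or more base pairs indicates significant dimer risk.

Last 8 bases (5'→3') — forward …TAGCATCG, reverse …CCCGATGC.
Reverse complement of the reverse primer's last 8 bases: GCATCGGG; its first k bases are the reverse complement of the reverse primer's last k bases, so a perfect k-base overlap needs the forward primer's last k bases to equal them.
Comparing (forward last k vs required): k=1: G vs G ✓; k=2: CG vs GC ✗; k=3: TCG vs GCA ✗; k=4: ATCG vs GCAT ✗; k=5: CATCG vs GCATC ✗; k=6: GCATCG vs GCATCG ✓; k=7: AGCATCG vs GCATCGG ✗; k=8: TAGCATCG vs GCATCGGG ✗.
Perfect overlaps at k = 1, 6; the largest is 6.

Longest perfect overlap: 6 complementary base pairs; significant dimer risk (threshold 4).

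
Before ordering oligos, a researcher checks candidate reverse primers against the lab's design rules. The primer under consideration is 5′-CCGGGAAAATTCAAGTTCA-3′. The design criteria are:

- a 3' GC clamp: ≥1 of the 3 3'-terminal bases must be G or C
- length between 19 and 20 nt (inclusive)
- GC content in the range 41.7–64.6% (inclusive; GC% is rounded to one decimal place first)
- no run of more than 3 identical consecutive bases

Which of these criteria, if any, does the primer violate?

Base counts: A=7, T=4, G=4, C=4 (length 19).
GC clamp: 3' end TCA has 1 G/C ✓
length: length 19 ✓
GC content: GC 8/19 = 42.1% ✓
homopolymer run: longest run = 4, exceeds 3 ✗

Fails: homopolymer run.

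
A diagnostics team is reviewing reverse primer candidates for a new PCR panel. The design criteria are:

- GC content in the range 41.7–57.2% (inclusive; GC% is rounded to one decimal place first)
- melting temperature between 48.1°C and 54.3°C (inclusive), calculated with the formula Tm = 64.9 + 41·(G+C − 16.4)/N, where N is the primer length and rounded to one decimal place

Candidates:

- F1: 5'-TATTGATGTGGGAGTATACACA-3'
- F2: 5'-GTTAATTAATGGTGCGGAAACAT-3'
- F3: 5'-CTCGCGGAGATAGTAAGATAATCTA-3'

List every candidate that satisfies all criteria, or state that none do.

F1 (22 nt, A=7 T=7 G=6 C=2): GC 8/22 = 36.4%, outside 41.7–57.2% ✗; Tm = 64.9 + 41·(8 − 16.4)/22 = 49.2°C ✓ — fails.
F2 (23 nt, A=8 T=7 G=6 C=2): GC 8/23 = 34.8%, outside 41.7–57.2% ✗; Tm = 64.9 + 41·(8 − 16.4)/23 = 49.9°C ✓ — fails.
F3 (25 nt, A=9 T=6 G=6 C=4): GC 10/25 = 40.0%, outside 41.7–57.2% ✗; Tm = 64.9 + 41·(10 − 16.4)/25 = 54.4°C, outside 48.1–54.3°C ✗ — fails.

None of the candidates satisfy all criteria.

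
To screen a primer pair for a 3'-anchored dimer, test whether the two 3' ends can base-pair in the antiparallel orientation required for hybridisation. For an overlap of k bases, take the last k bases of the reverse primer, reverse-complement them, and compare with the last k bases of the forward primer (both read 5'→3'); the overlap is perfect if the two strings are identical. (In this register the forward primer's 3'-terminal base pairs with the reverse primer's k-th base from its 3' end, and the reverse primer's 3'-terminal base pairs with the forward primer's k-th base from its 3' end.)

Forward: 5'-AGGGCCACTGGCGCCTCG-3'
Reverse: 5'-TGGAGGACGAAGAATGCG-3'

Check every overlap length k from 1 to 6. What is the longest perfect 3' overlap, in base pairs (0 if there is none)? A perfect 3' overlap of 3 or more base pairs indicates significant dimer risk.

Longest perfect overlap: 2 complementary base pairs; below the dimer-risk threshold (threshold 3).

Last 6 bases (5'→3') — forward …GCCTCG, reverse …AATGCG.
Reverse complement of the reverse primer's last 6 bases: CGCATT; its first k bases are the reverse complement of the reverse primer's last k bases, so a perfect k-base overlap needs the forward primer's last k bases to equal them.
Comparing (forward last k vs required): k=1: G vs C ✗; k=2: CG vs CG ✓; k=3: TCG vs CGC ✗; k=4: CTCG vs CGCA ✗; k=5: CCTCG vs CGCAT ✗; k=6: GCCTCG vs CGCATT ✗.
Only k = 2 is perfect, so the longest perfect 3' overlap is 2.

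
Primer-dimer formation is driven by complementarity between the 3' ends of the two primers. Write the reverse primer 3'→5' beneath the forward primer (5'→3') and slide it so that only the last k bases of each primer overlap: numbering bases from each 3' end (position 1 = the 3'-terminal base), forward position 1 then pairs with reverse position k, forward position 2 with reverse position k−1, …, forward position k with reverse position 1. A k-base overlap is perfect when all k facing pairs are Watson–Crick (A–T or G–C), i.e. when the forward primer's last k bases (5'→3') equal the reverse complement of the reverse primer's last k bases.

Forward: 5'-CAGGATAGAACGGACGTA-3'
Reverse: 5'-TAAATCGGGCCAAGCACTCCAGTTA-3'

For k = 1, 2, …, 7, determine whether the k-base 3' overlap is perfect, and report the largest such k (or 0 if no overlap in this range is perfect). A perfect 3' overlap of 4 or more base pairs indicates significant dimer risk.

Last 7 bases (5'→3') — forward …GGACGTA, reverse …CCAGTTA.
Reverse complement of the reverse primer's last 7 bases: TAACTGG; its first k bases are the reverse complement of the reverse primer's last k bases, so a perfect k-base overlap needs the forward primer's last k bases to equal them.
Comparing (forward last k vs required): k=1: A vs T ✗; k=2: TA vs TA ✓; k=3: GTA vs TAA ✗; k=4: CGTA vs TAAC ✗; k=5: ACGTA vs TAACT ✗; k=6: GACGTA vs TAACTG ✗; k=7: GGACGTA vs TAACTGG ✗.
Only k = 2 is perfect, so the longest perfect 3' overlap is 2.

Longest perfect overlap: 2 complementary base pairs; below the dimer-risk threshold (threshold 4).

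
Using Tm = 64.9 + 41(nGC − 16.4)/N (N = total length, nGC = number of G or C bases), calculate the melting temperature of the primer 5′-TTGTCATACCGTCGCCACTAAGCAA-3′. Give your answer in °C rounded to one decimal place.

Base counts: A=7, T=6, G=4, C=8; G+C = 12, N = 25.
Tm = 64.9 + 41·(12 − 16.4)/25 = 64.9 + -180.40/25 = 57.7°C.

57.7°C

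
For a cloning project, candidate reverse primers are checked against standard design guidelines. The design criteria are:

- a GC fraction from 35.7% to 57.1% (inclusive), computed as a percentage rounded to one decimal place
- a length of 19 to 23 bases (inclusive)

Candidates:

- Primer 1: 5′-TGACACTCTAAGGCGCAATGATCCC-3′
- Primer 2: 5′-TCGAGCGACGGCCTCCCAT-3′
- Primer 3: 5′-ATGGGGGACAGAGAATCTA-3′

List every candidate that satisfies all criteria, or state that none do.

Primer 3 only.

Primer 1 (25 nt, A=7 T=5 G=5 C=8): GC 13/25 = 52.0% ✓; length 25, outside 19–23 ✗ — fails.
Primer 2 (19 nt, A=3 T=3 G=5 C=8): GC 13/19 = 68.4%, outside 35.7–57.1% ✗; length 19 ✓ — fails.
Primer 3 (19 nt, A=7 T=3 G=7 C=2): GC 9/19 = 47.4% ✓; length 19 ✓ — passes.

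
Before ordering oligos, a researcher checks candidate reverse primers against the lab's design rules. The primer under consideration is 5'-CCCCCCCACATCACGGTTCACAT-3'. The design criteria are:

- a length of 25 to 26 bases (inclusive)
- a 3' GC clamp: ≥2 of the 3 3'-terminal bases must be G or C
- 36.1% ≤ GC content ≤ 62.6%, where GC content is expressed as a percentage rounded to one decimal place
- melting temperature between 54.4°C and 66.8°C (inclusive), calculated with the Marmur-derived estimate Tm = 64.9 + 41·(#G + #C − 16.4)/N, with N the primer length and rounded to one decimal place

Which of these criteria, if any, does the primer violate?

Fails: length, GC clamp.

Base counts: A=5, T=4, G=2, C=12 (length 23).
length: length 23, outside 25–26 ✗
GC clamp: 3' end CAT has 1 G/C, need ≥2 ✗
GC content: GC 14/23 = 60.9% ✓
Tm: Tm = 64.9 + 41·(14 − 16.4)/23 = 60.6°C ✓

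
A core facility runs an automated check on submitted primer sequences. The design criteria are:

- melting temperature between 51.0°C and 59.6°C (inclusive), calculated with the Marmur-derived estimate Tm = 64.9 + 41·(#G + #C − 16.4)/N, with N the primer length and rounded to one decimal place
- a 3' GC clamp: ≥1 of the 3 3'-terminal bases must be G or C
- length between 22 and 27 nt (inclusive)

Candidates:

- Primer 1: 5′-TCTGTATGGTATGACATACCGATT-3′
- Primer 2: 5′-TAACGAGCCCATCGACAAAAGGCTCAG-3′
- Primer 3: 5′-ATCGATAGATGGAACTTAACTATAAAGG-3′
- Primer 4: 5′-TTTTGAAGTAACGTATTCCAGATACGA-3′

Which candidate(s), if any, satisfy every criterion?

Primer 1 (24 nt, A=6 T=9 G=5 C=4): Tm = 64.9 + 41·(9 − 16.4)/24 = 52.3°C ✓; 3' end ATT has 0 G/C, need ≥1 ✗; length 24 ✓ — fails.
Primer 2 (27 nt, A=10 T=3 G=6 C=8): Tm = 64.9 + 41·(14 − 16.4)/27 = 61.3°C, outside 51.0–59.6°C ✗; 3' end CAG has 2 G/C ✓; length 27 ✓ — fails.
Primer 3 (28 nt, A=12 T=7 G=6 C=3): Tm = 64.9 + 41·(9 − 16.4)/28 = 54.1°C ✓; 3' end AGG has 2 G/C ✓; length 28, outside 22–27 ✗ — fails.
Primer 4 (27 nt, A=9 T=9 G=5 C=4): Tm = 64.9 + 41·(9 − 16.4)/27 = 53.7°C ✓; 3' end CGA has 2 G/C ✓; length 27 ✓ — passes.

Primer 4 only.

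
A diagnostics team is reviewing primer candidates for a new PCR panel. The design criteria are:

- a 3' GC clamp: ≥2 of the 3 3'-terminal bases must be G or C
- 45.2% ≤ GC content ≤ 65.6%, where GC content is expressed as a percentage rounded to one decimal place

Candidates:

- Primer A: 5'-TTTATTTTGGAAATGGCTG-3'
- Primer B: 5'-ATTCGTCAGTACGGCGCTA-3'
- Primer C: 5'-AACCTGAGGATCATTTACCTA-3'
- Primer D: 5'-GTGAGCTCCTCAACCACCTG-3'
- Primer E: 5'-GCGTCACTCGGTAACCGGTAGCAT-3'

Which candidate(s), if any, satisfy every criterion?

Primer A (19 nt, A=4 T=9 G=5 C=1): 3' end CTG has 2 G/C ✓; GC 6/19 = 31.6%, outside 45.2–65.6% ✗ — fails.
Primer B (19 nt, A=4 T=5 G=5 C=5): 3' end CTA has 1 G/C, need ≥2 ✗; GC 10/19 = 52.6% ✓ — fails.
Primer C (21 nt, A=7 T=6 G=3 C=5): 3' end CTA has 1 G/C, need ≥2 ✗; GC 8/21 = 38.1%, outside 45.2–65.6% ✗ — fails.
Primer D (20 nt, A=4 T=4 G=4 C=8): 3' end CTG has 2 G/C ✓; GC 12/20 = 60.0% ✓ — passes.
Primer E (24 nt, A=5 T=5 G=7 C=7): 3' end CAT has 1 G/C, need ≥2 ✗; GC 14/24 = 58.3% ✓ — fails.

Primer D only.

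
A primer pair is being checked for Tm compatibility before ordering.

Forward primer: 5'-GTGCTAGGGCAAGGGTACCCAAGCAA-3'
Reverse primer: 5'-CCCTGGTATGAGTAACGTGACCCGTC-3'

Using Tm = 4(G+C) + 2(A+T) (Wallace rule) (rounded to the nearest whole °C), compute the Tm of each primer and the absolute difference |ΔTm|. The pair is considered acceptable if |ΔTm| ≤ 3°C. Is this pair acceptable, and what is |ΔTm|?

Forward: A=8 T=3 G=9 C=6 → Tm = 2·11 + 4·15 = 82°C.
Reverse: A=5 T=6 G=7 C=8 → Tm = 2·11 + 4·15 = 82°C.
|ΔTm| = |82 − 82| = 0°C, ≤ 3°C.

|ΔTm| = 0°C; the pair is acceptable.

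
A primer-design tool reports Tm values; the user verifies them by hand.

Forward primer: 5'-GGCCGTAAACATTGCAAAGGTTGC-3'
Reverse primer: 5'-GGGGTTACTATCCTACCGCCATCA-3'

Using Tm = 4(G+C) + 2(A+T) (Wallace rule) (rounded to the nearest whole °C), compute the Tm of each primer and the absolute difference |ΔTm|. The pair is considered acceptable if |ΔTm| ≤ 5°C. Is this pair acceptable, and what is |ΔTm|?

|ΔTm| = 2°C; the pair is acceptable.

Forward: A=7 T=5 G=7 C=5 → Tm = 2·12 + 4·12 = 72°C.
Reverse: A=5 T=6 G=5 C=8 → Tm = 2·11 + 4·13 = 74°C.
|ΔTm| = |72 − 74| = 2°C, ≤ 5°C.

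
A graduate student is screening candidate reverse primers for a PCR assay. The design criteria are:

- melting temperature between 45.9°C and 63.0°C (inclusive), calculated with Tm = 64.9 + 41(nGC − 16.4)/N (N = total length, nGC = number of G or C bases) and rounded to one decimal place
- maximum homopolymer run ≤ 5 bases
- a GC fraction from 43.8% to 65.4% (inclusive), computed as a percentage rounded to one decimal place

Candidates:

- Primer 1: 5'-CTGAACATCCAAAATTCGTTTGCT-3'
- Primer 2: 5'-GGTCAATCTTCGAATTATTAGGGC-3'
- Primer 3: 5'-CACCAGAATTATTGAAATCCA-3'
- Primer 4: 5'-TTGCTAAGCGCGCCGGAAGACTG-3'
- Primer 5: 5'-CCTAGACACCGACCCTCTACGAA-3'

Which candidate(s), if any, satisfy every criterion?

Primer 4 and Primer 5.

Primer 1 (24 nt, A=7 T=8 G=3 C=6): Tm = 64.9 + 41·(9 − 16.4)/24 = 52.3°C ✓; longest run = 4 ✓; GC 9/24 = 37.5%, outside 43.8–65.4% ✗ — fails.
Primer 2 (24 nt, A=6 T=8 G=6 C=4): Tm = 64.9 + 41·(10 − 16.4)/24 = 54.0°C ✓; longest run = 3 ✓; GC 10/24 = 41.7%, outside 43.8–65.4% ✗ — fails.
Primer 3 (21 nt, A=9 T=5 G=2 C=5): Tm = 64.9 + 41·(7 − 16.4)/21 = 46.5°C ✓; longest run = 3 ✓; GC 7/21 = 33.3%, outside 43.8–65.4% ✗ — fails.
Primer 4 (23 nt, A=5 T=4 G=8 C=6): Tm = 64.9 + 41·(14 − 16.4)/23 = 60.6°C ✓; longest run = 2 ✓; GC 14/23 = 60.9% ✓ — passes.
Primer 5 (23 nt, A=7 T=3 G=3 C=10): Tm = 64.9 + 41·(13 − 16.4)/23 = 58.8°C ✓; longest run = 3 ✓; GC 13/23 = 56.5% ✓ — passes.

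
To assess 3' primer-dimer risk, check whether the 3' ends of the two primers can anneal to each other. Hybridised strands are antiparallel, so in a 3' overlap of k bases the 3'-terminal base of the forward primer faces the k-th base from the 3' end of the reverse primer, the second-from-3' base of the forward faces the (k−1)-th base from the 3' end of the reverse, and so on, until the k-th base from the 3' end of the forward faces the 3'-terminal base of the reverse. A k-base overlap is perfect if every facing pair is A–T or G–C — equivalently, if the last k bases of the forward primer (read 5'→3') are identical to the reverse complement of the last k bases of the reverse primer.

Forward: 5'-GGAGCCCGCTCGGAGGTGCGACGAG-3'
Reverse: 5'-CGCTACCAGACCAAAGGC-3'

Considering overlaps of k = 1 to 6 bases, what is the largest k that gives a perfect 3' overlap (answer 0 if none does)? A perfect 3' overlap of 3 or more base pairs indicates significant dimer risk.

Longest perfect overlap: 1 complementary base pair; below the dimer-risk threshold (threshold 3).

Last 6 bases (5'→3') — forward …GACGAG, reverse …AAAGGC.
Reverse complement of the reverse primer's last 6 bases: GCCTTT; its first k bases are the reverse complement of the reverse primer's last k bases, so a perfect k-base overlap needs the forward primer's last k bases to equal them.
Comparing (forward last k vs required): k=1: G vs G ✓; k=2: AG vs GC ✗; k=3: GAG vs GCC ✗; k=4: CGAG vs GCCT ✗; k=5: ACGAG vs GCCTT ✗; k=6: GACGAG vs GCCTTT ✗.
Only k = 1 is perfect, so the longest perfect 3' overlap is 1.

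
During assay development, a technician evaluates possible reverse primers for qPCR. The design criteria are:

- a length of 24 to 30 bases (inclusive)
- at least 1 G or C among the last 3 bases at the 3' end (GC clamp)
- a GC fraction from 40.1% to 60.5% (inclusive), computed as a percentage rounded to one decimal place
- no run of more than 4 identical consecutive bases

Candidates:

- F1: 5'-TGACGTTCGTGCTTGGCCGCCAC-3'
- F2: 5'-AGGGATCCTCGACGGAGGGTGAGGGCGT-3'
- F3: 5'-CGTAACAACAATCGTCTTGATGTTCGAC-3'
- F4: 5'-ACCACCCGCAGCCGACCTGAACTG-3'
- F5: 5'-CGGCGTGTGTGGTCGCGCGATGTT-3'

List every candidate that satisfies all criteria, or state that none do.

F1 (23 nt, A=2 T=6 G=7 C=8): length 23, outside 24–30 ✗; 3' end CAC has 2 G/C ✓; GC 15/23 = 65.2%, outside 40.1–60.5% ✗; longest run = 2 ✓ — fails.
F2 (28 nt, A=5 T=4 G=14 C=5): length 28 ✓; 3' end CGT has 2 G/C ✓; GC 19/28 = 67.9%, outside 40.1–60.5% ✗; longest run = 3 ✓ — fails.
F3 (28 nt, A=8 T=8 G=5 C=7): length 28 ✓; 3' end GAC has 2 G/C ✓; GC 12/28 = 42.9% ✓; longest run = 2 ✓ — passes.
F4 (24 nt, A=6 T=2 G=5 C=11): length 24 ✓; 3' end CTG has 2 G/C ✓; GC 16/24 = 66.7%, outside 40.1–60.5% ✗; longest run = 3 ✓ — fails.
F5 (24 nt, A=1 T=7 G=11 C=5): length 24 ✓; 3' end GTT has 1 G/C ✓; GC 16/24 = 66.7%, outside 40.1–60.5% ✗; longest run = 2 ✓ — fails.

F3 only.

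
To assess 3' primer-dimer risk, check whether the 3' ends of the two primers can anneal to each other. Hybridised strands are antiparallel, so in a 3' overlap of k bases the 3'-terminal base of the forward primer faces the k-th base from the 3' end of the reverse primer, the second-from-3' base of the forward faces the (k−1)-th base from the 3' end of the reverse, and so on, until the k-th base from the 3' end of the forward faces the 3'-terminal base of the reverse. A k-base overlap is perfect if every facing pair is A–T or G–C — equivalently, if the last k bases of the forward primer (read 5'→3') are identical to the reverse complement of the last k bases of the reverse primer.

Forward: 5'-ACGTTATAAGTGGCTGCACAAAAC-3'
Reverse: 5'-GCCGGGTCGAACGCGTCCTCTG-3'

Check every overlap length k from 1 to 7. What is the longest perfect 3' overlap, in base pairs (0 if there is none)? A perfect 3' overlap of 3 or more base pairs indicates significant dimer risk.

Last 7 bases (5'→3') — forward …ACAAAAC, reverse …TCCTCTG.
Reverse complement of the reverse primer's last 7 bases: CAGAGGA; its first k bases are the reverse complement of the reverse primer's last k bases, so a perfect k-base overlap needs the forward primer's last k bases to equal them.
Comparing (forward last k vs required): k=1: C vs C ✓; k=2: AC vs CA ✗; k=3: AAC vs CAG ✗; k=4: AAAC vs CAGA ✗; k=5: AAAAC vs CAGAG ✗; k=6: CAAAAC vs CAGAGG ✗; k=7: ACAAAAC vs CAGAGGA ✗.
Only k = 1 is perfect, so the longest perfect 3' overlap is 1.

Longest perfect overlap: 1 complementary base pair; below the dimer-risk threshold (threshold 3).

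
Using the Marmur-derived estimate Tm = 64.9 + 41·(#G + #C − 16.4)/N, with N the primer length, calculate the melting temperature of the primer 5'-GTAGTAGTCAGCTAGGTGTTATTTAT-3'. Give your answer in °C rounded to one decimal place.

Base counts: A=6, T=11, G=7, C=2; G+C = 9, N = 26.
Tm = 64.9 + 41·(9 − 16.4)/26 = 64.9 + -303.40/26 = 53.2°C.

53.2°C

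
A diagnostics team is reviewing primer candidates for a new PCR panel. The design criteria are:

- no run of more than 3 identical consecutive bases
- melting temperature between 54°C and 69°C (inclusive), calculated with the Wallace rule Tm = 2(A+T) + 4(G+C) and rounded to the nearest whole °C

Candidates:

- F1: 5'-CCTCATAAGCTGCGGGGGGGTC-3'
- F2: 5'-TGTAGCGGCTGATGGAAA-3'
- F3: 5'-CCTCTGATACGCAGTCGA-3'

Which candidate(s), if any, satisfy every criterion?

F2 and F3.

F1 (22 nt, A=3 T=4 G=9 C=6): longest run = 7, exceeds 3 ✗; Tm = 2·7 + 4·15 = 74°C, outside 54–69°C ✗ — fails.
F2 (18 nt, A=5 T=4 G=7 C=2): longest run = 3 ✓; Tm = 2·9 + 4·9 = 54°C ✓ — passes.
F3 (18 nt, A=4 T=4 G=4 C=6): longest run = 2 ✓; Tm = 2·8 + 4·10 = 56°C ✓ — passes.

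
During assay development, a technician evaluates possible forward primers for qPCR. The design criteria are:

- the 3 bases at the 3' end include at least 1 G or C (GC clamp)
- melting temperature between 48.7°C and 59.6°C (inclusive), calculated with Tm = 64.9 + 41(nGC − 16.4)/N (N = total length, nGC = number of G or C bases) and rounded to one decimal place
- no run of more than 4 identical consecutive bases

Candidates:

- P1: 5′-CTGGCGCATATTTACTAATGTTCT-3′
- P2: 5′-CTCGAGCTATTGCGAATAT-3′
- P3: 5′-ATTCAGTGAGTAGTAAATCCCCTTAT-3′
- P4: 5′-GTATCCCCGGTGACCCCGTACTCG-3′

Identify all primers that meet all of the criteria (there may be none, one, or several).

P1 only.

P1 (24 nt, A=5 T=10 G=4 C=5): 3' end TCT has 1 G/C ✓; Tm = 64.9 + 41·(9 − 16.4)/24 = 52.3°C ✓; longest run = 3 ✓ — passes.
P2 (19 nt, A=5 T=6 G=4 C=4): 3' end TAT has 0 G/C, need ≥1 ✗; Tm = 64.9 + 41·(8 − 16.4)/19 = 46.8°C, outside 48.7–59.6°C ✗; longest run = 2 ✓ — fails.
P3 (26 nt, A=8 T=9 G=4 C=5): 3' end TAT has 0 G/C, need ≥1 ✗; Tm = 64.9 + 41·(9 − 16.4)/26 = 53.2°C ✓; longest run = 4 ✓ — fails.
P4 (24 nt, A=3 T=5 G=6 C=10): 3' end TCG has 2 G/C ✓; Tm = 64.9 + 41·(16 − 16.4)/24 = 64.2°C, outside 48.7–59.6°C ✗; longest run = 4 ✓ — fails.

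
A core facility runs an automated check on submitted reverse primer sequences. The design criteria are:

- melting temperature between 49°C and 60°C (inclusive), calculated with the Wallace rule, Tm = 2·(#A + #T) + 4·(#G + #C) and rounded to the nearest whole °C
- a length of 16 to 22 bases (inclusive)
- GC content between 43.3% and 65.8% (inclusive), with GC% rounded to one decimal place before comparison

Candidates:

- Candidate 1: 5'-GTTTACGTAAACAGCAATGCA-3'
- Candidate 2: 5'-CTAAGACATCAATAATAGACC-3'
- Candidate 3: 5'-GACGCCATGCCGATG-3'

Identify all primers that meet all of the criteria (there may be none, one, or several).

Candidate 1 (21 nt, A=8 T=5 G=4 C=4): Tm = 2·13 + 4·8 = 58°C ✓; length 21 ✓; GC 8/21 = 38.1%, outside 43.3–65.8% ✗ — fails.
Candidate 2 (21 nt, A=10 T=4 G=2 C=5): Tm = 2·14 + 4·7 = 56°C ✓; length 21 ✓; GC 7/21 = 33.3%, outside 43.3–65.8% ✗ — fails.
Candidate 3 (15 nt, A=3 T=2 G=5 C=5): Tm = 2·5 + 4·10 = 50°C ✓; length 15, outside 16–22 ✗; GC 10/15 = 66.7%, outside 43.3–65.8% ✗ — fails.

None of the candidates satisfy all criteria.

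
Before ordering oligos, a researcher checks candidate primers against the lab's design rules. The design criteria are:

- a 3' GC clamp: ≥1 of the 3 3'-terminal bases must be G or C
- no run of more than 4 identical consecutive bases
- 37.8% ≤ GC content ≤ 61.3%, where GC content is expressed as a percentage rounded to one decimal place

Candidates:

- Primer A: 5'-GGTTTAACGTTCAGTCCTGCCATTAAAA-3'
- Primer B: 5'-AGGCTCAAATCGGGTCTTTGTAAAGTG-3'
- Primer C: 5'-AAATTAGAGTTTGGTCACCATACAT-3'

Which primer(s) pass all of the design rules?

Primer B only.

Primer A (28 nt, A=8 T=9 G=5 C=6): 3' end AAA has 0 G/C, need ≥1 ✗; longest run = 4 ✓; GC 11/28 = 39.3% ✓ — fails.
Primer B (27 nt, A=7 T=8 G=8 C=4): 3' end GTG has 2 G/C ✓; longest run = 3 ✓; GC 12/27 = 44.4% ✓ — passes.
Primer C (25 nt, A=9 T=8 G=4 C=4): 3' end CAT has 1 G/C ✓; longest run = 3 ✓; GC 8/25 = 32.0%, outside 37.8–61.3% ✗ — fails.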